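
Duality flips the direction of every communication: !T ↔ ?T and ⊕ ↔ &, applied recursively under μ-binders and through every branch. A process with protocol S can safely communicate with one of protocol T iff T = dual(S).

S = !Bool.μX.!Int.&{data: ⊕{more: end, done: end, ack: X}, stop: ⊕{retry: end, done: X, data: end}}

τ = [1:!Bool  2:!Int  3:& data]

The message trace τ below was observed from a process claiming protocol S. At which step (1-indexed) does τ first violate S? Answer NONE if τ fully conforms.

NONE

step 1: !Bool  ✓  state: μX.…
step 2: !Int  ✓  state: &{data: ⊕{more: end, done: end, ack: μX.…}, stop: ⊕{retry: end, done: μX.…, data: end}}
step 3: & data  ✓  state: ⊕{more: end, done: end, ack: μX.…}
τ conforms to S (length 3)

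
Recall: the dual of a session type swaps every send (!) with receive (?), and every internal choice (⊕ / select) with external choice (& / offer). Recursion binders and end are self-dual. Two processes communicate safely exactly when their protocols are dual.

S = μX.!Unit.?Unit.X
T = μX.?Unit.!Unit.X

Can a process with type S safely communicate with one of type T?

YES

μX vs μX  ok (μ self-dual)
  !Unit vs ?Unit  ok
    ?Unit vs !Unit  ok
      X vs X  ok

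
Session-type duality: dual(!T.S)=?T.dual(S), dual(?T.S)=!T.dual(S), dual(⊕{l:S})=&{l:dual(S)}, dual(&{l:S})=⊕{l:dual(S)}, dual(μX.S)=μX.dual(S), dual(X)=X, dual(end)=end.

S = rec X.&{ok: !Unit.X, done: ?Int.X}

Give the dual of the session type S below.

rec X.+{ok: ?Unit.X, done: !Int.X}

rec X → rec X  (μ self-dual)
  &{ok,done} → +{ok,done}  (&→⊕)
    [ok]
      !Unit → ?Unit
        X ↦ X
    [done]
      ?Int → !Int
        X ↦ X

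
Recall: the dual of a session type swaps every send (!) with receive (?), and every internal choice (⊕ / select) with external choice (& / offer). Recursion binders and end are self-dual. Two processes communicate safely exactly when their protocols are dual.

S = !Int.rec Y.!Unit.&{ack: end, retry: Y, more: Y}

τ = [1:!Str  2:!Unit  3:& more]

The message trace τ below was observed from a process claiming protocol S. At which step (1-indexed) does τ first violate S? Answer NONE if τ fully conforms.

step 1: got !Str, protocol expects !Int  ✗

1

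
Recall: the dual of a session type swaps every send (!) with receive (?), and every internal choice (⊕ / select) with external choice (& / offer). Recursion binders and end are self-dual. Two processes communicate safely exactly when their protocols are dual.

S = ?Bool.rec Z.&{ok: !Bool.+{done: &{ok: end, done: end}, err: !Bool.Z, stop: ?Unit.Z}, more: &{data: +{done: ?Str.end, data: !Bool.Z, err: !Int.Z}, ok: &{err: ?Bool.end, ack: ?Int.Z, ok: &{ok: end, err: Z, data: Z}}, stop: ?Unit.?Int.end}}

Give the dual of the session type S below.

?Bool ↦ !Bool
  rec Z ↦ rec Z  (binder kept)
    &{ok,more} ↦ +{ok,more}  (&→⊕)
      • ok:
        !Bool ↦ ?Bool
          +{done,err,stop} ↦ &{done,err,stop}  (internal→external)
            • done:
              &{ok,done} ↦ +{ok,done}  (&→⊕)
                • ok:
                  dual(end) = end
                • done:
                  dual(end) = end
            • err:
              !Bool ↦ ?Bool
                dual(Z) = Z
            • stop:
              ?Unit ↦ !Unit
                dual(Z) = Z
      • more:
        &{data,ok,stop} ↦ +{data,ok,stop}  (&→⊕)
          • data:
            +{done,data,err} ↦ &{done,data,err}  (internal→external)
              • done:
                ?Str ↦ !Str
                  dual(end) = end
              • data:
                !Bool ↦ ?Bool
                  dual(Z) = Z
              • err:
                !Int ↦ ?Int
                  dual(Z) = Z
          • ok:
            &{err,ack,ok} ↦ +{err,ack,ok}  (&→⊕)
              • err:
                ?Bool ↦ !Bool
                  dual(end) = end
              • ack:
                ?Int ↦ !Int
                  dual(Z) = Z
              • ok:
                &{ok,err,data} ↦ +{ok,err,data}  (&→⊕)
                  • ok:
                    dual(end) = end
                  • err:
                    dual(Z) = Z
                  • data:
                    dual(Z) = Z
          • stop:
            ?Unit ↦ !Unit
              ?Int ↦ !Int
                dual(end) = end

!Bool.rec Z.+{ok: ?Bool.&{done: +{ok: end, done: end}, err: ?Bool.Z, stop: !Unit.Z}, more: +{data: &{done: !Str.end, data: ?Bool.Z, err: ?Int.Z}, ok: +{err: !Bool.end, ack: !Int.Z, ok: +{ok: end, err: Z, data: Z}}, stop: !Unit.!Int.end}}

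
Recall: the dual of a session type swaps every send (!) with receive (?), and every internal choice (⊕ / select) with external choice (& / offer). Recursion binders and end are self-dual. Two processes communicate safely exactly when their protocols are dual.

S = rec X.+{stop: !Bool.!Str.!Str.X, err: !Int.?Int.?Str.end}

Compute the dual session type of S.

rec X.&{stop: ?Bool.?Str.?Str.X, err: ?Int.!Int.!Str.end}

rec X → rec X  (rec unchanged)
  +{stop,err} → &{stop,err}  (select→offer)
    case stop:
      !Bool → ?Bool
        !Str → ?Str
          !Str → ?Str
            dual(X) = X
    case err:
      !Int → ?Int
        ?Int → !Int
          ?Str → !Str
            dual(end) = end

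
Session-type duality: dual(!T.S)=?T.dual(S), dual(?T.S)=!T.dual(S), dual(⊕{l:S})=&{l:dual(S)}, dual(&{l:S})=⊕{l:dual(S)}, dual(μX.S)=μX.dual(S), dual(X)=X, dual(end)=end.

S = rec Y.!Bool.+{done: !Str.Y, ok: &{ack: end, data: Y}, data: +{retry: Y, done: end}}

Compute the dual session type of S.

rec Y.?Bool.&{done: ?Str.Y, ok: +{ack: end, data: Y}, data: &{retry: Y, done: end}}

rec Y ↦ rec Y  (binder kept)
  !Bool ↦ ?Bool
    +{done,ok,data} ↦ &{done,ok,data}  (select→offer)
      case done:
        !Str ↦ ?Str
          Y self-dual
      case ok:
        &{ack,data} ↦ +{ack,data}  (offer→select)
          case ack:
            end self-dual
          case data:
            Y self-dual
      case data:
        +{retry,done} ↦ &{retry,done}  (select→offer)
          case retry:
            Y self-dual
          case done:
            end self-dual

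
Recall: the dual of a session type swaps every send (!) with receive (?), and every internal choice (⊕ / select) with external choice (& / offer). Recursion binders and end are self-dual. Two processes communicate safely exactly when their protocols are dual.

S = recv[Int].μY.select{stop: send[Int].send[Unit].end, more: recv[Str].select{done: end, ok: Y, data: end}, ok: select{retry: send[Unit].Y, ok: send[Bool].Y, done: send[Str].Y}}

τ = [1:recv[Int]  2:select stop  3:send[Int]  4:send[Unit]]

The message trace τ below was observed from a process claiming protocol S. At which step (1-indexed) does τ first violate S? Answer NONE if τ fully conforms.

@1 recv[Int]  match  residual = μY.…
@2 select stop  match  residual = send[Int].send[Unit].end
@3 send[Int]  match  residual = send[Unit].end
@4 send[Unit]  match  residual = end
τ conforms to S (length 4)

NONE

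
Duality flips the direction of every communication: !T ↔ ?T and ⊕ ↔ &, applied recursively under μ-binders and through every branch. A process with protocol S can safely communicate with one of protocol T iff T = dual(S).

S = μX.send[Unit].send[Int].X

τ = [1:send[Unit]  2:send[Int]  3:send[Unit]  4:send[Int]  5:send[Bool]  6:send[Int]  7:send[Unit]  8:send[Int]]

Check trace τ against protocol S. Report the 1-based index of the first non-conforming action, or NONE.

[1] send[Unit]  ok  cont: send[Int].μX.…
[2] send[Int]  ok  cont: μX.…
[3] send[Unit]  ok  cont: send[Int].μX.…
[4] send[Int]  ok  cont: μX.…
[5] got send[Bool], protocol expects send[Unit]  ✗

5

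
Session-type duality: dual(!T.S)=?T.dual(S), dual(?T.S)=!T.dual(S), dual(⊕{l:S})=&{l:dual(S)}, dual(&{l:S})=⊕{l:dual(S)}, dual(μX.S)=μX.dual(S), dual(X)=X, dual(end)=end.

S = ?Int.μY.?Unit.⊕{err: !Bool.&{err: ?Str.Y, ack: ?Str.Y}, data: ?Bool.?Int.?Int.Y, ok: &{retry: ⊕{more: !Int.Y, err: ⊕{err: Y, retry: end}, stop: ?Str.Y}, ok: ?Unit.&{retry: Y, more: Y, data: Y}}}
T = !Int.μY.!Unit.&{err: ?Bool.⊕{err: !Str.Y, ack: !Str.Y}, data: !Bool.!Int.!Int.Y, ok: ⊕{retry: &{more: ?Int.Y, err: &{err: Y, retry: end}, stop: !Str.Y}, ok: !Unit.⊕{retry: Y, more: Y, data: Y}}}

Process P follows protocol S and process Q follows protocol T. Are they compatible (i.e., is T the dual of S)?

?Int | !Int  ok
  μY | μY  ok (μ self-dual)
    ?Unit | !Unit  ok
      ⊕{err,data,ok} | &{err,data,ok}  ok same labels
        [err]
          !Bool | ?Bool  ok
            &{err,ack} | ⊕{err,ack}  ok same labels
              [err]
                ?Str | !Str  ok
                  Y | Y  ok
              [ack]
                ?Str | !Str  ok
                  Y | Y  ok
        [data]
          ?Bool | !Bool  ok
            ?Int | !Int  ok
              ?Int | !Int  ok
                Y | Y  ok
        [ok]
          &{retry,ok} | ⊕{retry,ok}  ok same labels
            [retry]
              ⊕{more,err,stop} | &{more,err,stop}  ok same labels
                [more]
                  !Int | ?Int  ok
                    Y | Y  ok
                [err]
                  ⊕{err,retry} | &{err,retry}  ok same labels
                    [err]
                      Y | Y  ok
                    [retry]
                      end | end  ok
                [stop]
                  ?Str | !Str  ok
                    Y | Y  ok
            [ok]
              ?Unit | !Unit  ok
                &{retry,more,data} | ⊕{retry,more,data}  ok same labels
                  [retry]
                    Y | Y  ok
                  [more]
                    Y | Y  ok
                  [data]
                    Y | Y  ok

YES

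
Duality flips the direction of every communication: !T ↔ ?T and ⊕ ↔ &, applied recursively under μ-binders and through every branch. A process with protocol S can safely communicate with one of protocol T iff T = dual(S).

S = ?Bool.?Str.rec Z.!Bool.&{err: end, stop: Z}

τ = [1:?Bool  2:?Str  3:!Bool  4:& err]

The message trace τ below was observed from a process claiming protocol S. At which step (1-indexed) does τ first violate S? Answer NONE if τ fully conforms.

[1] ?Bool  ok  cont: ?Str.rec Z.…
[2] ?Str  ok  cont: rec Z.…
[3] !Bool  ok  cont: &{err: end, stop: rec Z.…}
[4] & err  ok  cont: end
trace exhausted — no violation

NONE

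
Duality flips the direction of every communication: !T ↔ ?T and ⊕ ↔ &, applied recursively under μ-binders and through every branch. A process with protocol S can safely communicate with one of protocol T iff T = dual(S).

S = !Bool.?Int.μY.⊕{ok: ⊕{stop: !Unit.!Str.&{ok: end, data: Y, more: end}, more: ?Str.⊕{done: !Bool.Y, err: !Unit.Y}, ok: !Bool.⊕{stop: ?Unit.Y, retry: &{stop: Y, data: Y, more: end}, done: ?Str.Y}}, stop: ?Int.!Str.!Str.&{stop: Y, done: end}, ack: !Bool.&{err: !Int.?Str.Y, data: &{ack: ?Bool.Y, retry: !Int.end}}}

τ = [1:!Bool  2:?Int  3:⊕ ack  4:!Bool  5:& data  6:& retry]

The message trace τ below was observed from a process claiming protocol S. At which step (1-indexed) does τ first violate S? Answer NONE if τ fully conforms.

[1] !Bool  ok  cont: ?Int.μY.…
[2] ?Int  ok  cont: μY.…
[3] ⊕ ack  ok  cont: !Bool.&{err: !Int.?Str.μY.…, data: &{ack: ?Bool.μY.…, retry: !Int.end}}
[4] !Bool  ok  cont: &{err: !Int.?Str.μY.…, data: &{ack: ?Bool.μY.…, retry: !Int.end}}
[5] & data  ok  cont: &{ack: ?Bool.μY.…, retry: !Int.end}
[6] & retry  ok  cont: !Int.end
all 6 steps conform

NONE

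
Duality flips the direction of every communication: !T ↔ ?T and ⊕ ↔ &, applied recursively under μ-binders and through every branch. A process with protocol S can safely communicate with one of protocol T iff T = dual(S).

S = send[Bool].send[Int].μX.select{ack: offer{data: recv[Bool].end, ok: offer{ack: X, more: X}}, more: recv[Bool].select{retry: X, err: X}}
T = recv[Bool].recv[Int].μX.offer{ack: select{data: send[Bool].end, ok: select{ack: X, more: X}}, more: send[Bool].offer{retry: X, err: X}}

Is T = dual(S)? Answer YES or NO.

send[Bool] | recv[Bool]  ok
  send[Int] | recv[Int]  ok
    μX | μX  ok (μ self-dual)
      select{ack,more} | offer{ack,more}  ok same labels
        case ack:
          offer{data,ok} | select{data,ok}  ok same labels
            case data:
              recv[Bool] | send[Bool]  ok
                end | end  ok
            case ok:
              offer{ack,more} | select{ack,more}  ok same labels
                case ack:
                  X | X  ok
                case more:
                  X | X  ok
        case more:
          recv[Bool] | send[Bool]  ok
            select{retry,err} | offer{retry,err}  ok same labels
              case retry:
                X | X  ok
              case err:
                X | X  ok

YES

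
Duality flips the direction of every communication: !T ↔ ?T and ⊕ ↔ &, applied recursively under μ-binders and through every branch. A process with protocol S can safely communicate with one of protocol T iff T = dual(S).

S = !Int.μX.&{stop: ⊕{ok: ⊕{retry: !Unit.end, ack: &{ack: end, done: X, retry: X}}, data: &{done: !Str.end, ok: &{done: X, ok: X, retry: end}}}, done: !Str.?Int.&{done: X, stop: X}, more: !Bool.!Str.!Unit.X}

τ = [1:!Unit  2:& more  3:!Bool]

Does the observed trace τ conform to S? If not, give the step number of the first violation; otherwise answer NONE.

1

@1 got !Unit, protocol expects !Int  ✗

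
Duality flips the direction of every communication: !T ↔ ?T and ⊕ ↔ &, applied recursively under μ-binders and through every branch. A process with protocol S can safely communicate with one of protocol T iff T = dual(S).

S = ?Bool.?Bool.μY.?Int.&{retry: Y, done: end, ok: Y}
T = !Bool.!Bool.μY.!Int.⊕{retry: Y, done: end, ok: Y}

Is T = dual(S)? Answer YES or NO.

?Bool vs !Bool  match
  ?Bool vs !Bool  match
    μY vs μY  match (binder kept)
      ?Int vs !Int  match
        &{retry,done,ok} vs ⊕{retry,done,ok}  match label sets agree
          [retry]
            Y vs Y  match
          [done]
            end vs end  match
          [ok]
            Y vs Y  match

YES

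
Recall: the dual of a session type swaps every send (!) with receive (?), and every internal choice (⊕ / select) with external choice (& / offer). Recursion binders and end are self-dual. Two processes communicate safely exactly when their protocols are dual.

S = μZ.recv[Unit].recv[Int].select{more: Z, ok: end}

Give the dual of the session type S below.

μZ.send[Unit].send[Int].offer{more: Z, ok: end}

μZ = μZ  (binder kept)
  recv[Unit] = send[Unit]
    recv[Int] = send[Int]
      select{more,ok} = offer{more,ok}  (internal→external)
        • more:
          Z ↦ Z
        • ok:
          end ↦ end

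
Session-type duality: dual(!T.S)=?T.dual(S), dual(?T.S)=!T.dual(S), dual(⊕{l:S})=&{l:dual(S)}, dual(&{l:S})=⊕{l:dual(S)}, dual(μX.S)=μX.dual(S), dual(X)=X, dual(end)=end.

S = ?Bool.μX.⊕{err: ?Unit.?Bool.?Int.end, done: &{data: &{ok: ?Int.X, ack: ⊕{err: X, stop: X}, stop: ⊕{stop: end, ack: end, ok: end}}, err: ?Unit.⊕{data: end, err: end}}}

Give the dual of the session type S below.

?Bool ↦ !Bool
  μX ↦ μX  (rec unchanged)
    ⊕{err,done} ↦ &{err,done}  (internal→external)
      • err:
        ?Unit ↦ !Unit
          ?Bool ↦ !Bool
            ?Int ↦ !Int
              end self-dual
      • done:
        &{data,err} ↦ ⊕{data,err}  (offer→select)
          • data:
            &{ok,ack,stop} ↦ ⊕{ok,ack,stop}  (offer→select)
              • ok:
                ?Int ↦ !Int
                  X self-dual
              • ack:
                ⊕{err,stop} ↦ &{err,stop}  (internal→external)
                  • err:
                    X self-dual
                  • stop:
                    X self-dual
              • stop:
                ⊕{stop,ack,ok} ↦ &{stop,ack,ok}  (internal→external)
                  • stop:
                    end self-dual
                  • ack:
                    end self-dual
                  • ok:
                    end self-dual
          • err:
            ?Unit ↦ !Unit
              ⊕{data,err} ↦ &{data,err}  (internal→external)
                • data:
                  end self-dual
                • err:
                  end self-dual

!Bool.μX.&{err: !Unit.!Bool.!Int.end, done: ⊕{data: ⊕{ok: !Int.X, ack: &{err: X, stop: X}, stop: &{stop: end, ack: end, ok: end}}, err: !Unit.&{data: end, err: end}}}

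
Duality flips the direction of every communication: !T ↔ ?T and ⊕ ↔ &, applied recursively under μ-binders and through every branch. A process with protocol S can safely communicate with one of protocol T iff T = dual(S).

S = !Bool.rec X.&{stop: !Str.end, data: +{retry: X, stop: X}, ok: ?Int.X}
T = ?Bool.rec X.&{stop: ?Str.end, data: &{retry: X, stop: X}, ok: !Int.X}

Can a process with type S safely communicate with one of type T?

NO

!Bool ‖ ?Bool  match
  rec X ‖ rec X  match (rec unchanged)
    &{stop,data,ok} ‖ &{stop,data,ok}  ✗ choice polarity not flipped — not dual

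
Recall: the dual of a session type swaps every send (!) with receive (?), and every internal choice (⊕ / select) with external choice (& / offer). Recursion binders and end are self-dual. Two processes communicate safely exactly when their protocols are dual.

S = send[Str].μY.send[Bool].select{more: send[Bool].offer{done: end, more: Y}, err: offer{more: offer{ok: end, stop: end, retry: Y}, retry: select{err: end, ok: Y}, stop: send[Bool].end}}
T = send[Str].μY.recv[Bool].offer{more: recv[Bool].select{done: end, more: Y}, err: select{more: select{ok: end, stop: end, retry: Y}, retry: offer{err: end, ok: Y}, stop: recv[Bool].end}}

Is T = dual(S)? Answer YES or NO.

send[Str] | send[Str]  ✗ same direction on both sides — not dual

NO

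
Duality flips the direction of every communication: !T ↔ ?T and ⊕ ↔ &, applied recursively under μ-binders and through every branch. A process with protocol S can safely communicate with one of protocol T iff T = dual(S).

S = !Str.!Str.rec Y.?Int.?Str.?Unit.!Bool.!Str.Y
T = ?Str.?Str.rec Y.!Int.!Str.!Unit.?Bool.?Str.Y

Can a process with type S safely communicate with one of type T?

YES

!Str ‖ ?Str  match
  !Str ‖ ?Str  match
    rec Y ‖ rec Y  match (binder kept)
      ?Int ‖ !Int  match
        ?Str ‖ !Str  match
          ?Unit ‖ !Unit  match
            !Bool ‖ ?Bool  match
              !Str ‖ ?Str  match
                Y ‖ Y  match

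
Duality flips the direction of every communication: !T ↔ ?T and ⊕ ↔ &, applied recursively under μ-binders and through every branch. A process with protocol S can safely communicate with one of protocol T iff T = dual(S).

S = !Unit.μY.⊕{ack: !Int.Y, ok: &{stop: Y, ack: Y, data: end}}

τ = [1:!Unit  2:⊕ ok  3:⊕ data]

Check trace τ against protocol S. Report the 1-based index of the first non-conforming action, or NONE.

3

[1] !Unit  ✓  residual = μY.…
[2] ⊕ ok  ✓  residual = &{stop: μY.…, ack: μY.…, data: end}
[3] got ⊕ data, protocol expects & stop or & ack or & data  ✗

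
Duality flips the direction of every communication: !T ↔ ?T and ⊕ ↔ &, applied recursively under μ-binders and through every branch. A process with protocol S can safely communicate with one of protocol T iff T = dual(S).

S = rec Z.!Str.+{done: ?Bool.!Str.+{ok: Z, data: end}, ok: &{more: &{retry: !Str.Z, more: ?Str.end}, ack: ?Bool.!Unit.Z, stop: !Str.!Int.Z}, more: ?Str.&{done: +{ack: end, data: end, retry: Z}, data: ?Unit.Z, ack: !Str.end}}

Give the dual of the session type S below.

rec Z ↦ rec Z  (rec unchanged)
  !Str ↦ ?Str
    +{done,ok,more} ↦ &{done,ok,more}  (internal→external)
      [done]
        ?Bool ↦ !Bool
          !Str ↦ ?Str
            +{ok,data} ↦ &{ok,data}  (internal→external)
              [ok]
                dual(Z) = Z
              [data]
                dual(end) = end
      [ok]
        &{more,ack,stop} ↦ +{more,ack,stop}  (&→⊕)
          [more]
            &{retry,more} ↦ +{retry,more}  (&→⊕)
              [retry]
                !Str ↦ ?Str
                  dual(Z) = Z
              [more]
                ?Str ↦ !Str
                  dual(end) = end
          [ack]
            ?Bool ↦ !Bool
              !Unit ↦ ?Unit
                dual(Z) = Z
          [stop]
            !Str ↦ ?Str
              !Int ↦ ?Int
                dual(Z) = Z
      [more]
        ?Str ↦ !Str
          &{done,data,ack} ↦ +{done,data,ack}  (&→⊕)
            [done]
              +{ack,data,retry} ↦ &{ack,data,retry}  (internal→external)
                [ack]
                  dual(end) = end
                [data]
                  dual(end) = end
                [retry]
                  dual(Z) = Z
            [data]
              ?Unit ↦ !Unit
                dual(Z) = Z
            [ack]
              !Str ↦ ?Str
                dual(end) = end

rec Z.?Str.&{done: !Bool.?Str.&{ok: Z, data: end}, ok: +{more: +{retry: ?Str.Z, more: !Str.end}, ack: !Bool.?Unit.Z, stop: ?Str.?Int.Z}, more: !Str.+{done: &{ack: end, data: end, retry: Z}, data: !Unit.Z, ack: ?Str.end}}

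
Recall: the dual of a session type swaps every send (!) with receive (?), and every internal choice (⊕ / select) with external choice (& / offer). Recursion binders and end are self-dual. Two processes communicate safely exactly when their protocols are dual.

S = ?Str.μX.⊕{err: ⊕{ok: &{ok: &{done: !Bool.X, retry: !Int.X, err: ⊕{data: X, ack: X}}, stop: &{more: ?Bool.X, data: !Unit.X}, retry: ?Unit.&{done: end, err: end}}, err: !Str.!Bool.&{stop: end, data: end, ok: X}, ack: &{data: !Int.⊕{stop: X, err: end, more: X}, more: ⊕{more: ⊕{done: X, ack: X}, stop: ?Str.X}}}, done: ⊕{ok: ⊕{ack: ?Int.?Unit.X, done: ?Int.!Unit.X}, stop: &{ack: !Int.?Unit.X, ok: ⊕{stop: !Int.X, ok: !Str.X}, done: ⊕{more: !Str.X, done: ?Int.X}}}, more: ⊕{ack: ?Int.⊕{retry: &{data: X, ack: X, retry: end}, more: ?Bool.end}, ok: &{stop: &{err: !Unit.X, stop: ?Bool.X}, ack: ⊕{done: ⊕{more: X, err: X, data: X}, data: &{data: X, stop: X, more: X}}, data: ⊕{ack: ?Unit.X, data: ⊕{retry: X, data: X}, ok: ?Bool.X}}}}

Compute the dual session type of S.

!Str.μX.&{err: &{ok: ⊕{ok: ⊕{done: ?Bool.X, retry: ?Int.X, err: &{data: X, ack: X}}, stop: ⊕{more: !Bool.X, data: ?Unit.X}, retry: !Unit.⊕{done: end, err: end}}, err: ?Str.?Bool.⊕{stop: end, data: end, ok: X}, ack: ⊕{data: ?Int.&{stop: X, err: end, more: X}, more: &{more: &{done: X, ack: X}, stop: !Str.X}}}, done: &{ok: &{ack: !Int.!Unit.X, done: !Int.?Unit.X}, stop: ⊕{ack: ?Int.!Unit.X, ok: &{stop: ?Int.X, ok: ?Str.X}, done: &{more: ?Str.X, done: !Int.X}}}, more: &{ack: !Int.&{retry: ⊕{data: X, ack: X, retry: end}, more: !Bool.end}, ok: ⊕{stop: ⊕{err: ?Unit.X, stop: !Bool.X}, ack: &{done: &{more: X, err: X, data: X}, data: ⊕{data: X, stop: X, more: X}}, data: &{ack: !Unit.X, data: &{retry: X, data: X}, ok: !Bool.X}}}}

?Str ↦ !Str
  μX ↦ μX  (binder kept)
    ⊕{err,done,more} ↦ &{err,done,more}  (⊕→&)
      • err:
        ⊕{ok,err,ack} ↦ &{ok,err,ack}  (⊕→&)
          • ok:
            &{ok,stop,retry} ↦ ⊕{ok,stop,retry}  (external→internal)
              • ok:
                &{done,retry,err} ↦ ⊕{done,retry,err}  (external→internal)
                  • done:
                    !Bool ↦ ?Bool
                      X ↦ X
                  • retry:
                    !Int ↦ ?Int
                      X ↦ X
                  • err:
                    ⊕{data,ack} ↦ &{data,ack}  (⊕→&)
                      • data:
                        X ↦ X
                      • ack:
                        X ↦ X
              • stop:
                &{more,data} ↦ ⊕{more,data}  (external→internal)
                  • more:
                    ?Bool ↦ !Bool
                      X ↦ X
                  • data:
                    !Unit ↦ ?Unit
                      X ↦ X
              • retry:
                ?Unit ↦ !Unit
                  &{done,err} ↦ ⊕{done,err}  (external→internal)
                    • done:
                      end ↦ end
                    • err:
                      end ↦ end
          • err:
            !Str ↦ ?Str
              !Bool ↦ ?Bool
                &{stop,data,ok} ↦ ⊕{stop,data,ok}  (external→internal)
                  • stop:
                    end ↦ end
                  • data:
                    end ↦ end
                  • ok:
                    X ↦ X
          • ack:
            &{data,more} ↦ ⊕{data,more}  (external→internal)
              • data:
                !Int ↦ ?Int
                  ⊕{stop,err,more} ↦ &{stop,err,more}  (⊕→&)
                    • stop:
                      X ↦ X
                    • err:
                      end ↦ end
                    • more:
                      X ↦ X
              • more:
                ⊕{more,stop} ↦ &{more,stop}  (⊕→&)
                  • more:
                    ⊕{done,ack} ↦ &{done,ack}  (⊕→&)
                      • done:
                        X ↦ X
                      • ack:
                        X ↦ X
                  • stop:
                    ?Str ↦ !Str
                      X ↦ X
      • done:
        ⊕{ok,stop} ↦ &{ok,stop}  (⊕→&)
          • ok:
            ⊕{ack,done} ↦ &{ack,done}  (⊕→&)
              • ack:
                ?Int ↦ !Int
                  ?Unit ↦ !Unit
                    X ↦ X
              • done:
                ?Int ↦ !Int
                  !Unit ↦ ?Unit
                    X ↦ X
          • stop:
            &{ack,ok,done} ↦ ⊕{ack,ok,done}  (external→internal)
              • ack:
                !Int ↦ ?Int
                  ?Unit ↦ !Unit
                    X ↦ X
              • ok:
                ⊕{stop,ok} ↦ &{stop,ok}  (⊕→&)
                  • stop:
                    !Int ↦ ?Int
                      X ↦ X
                  • ok:
                    !Str ↦ ?Str
                      X ↦ X
              • done:
                ⊕{more,done} ↦ &{more,done}  (⊕→&)
                  • more:
                    !Str ↦ ?Str
                      X ↦ X
                  • done:
                    ?Int ↦ !Int
                      X ↦ X
      • more:
        ⊕{ack,ok} ↦ &{ack,ok}  (⊕→&)
          • ack:
            ?Int ↦ !Int
              ⊕{retry,more} ↦ &{retry,more}  (⊕→&)
                • retry:
                  &{data,ack,retry} ↦ ⊕{data,ack,retry}  (external→internal)
                    • data:
                      X ↦ X
                    • ack:
                      X ↦ X
                    • retry:
                      end ↦ end
                • more:
                  ?Bool ↦ !Bool
                    end ↦ end
          • ok:
            &{stop,ack,data} ↦ ⊕{stop,ack,data}  (external→internal)
              • stop:
                &{err,stop} ↦ ⊕{err,stop}  (external→internal)
                  • err:
                    !Unit ↦ ?Unit
                      X ↦ X
                  • stop:
                    ?Bool ↦ !Bool
                      X ↦ X
              • ack:
                ⊕{done,data} ↦ &{done,data}  (⊕→&)
                  • done:
                    ⊕{more,err,data} ↦ &{more,err,data}  (⊕→&)
                      • more:
                        X ↦ X
                      • err:
                        X ↦ X
                      • data:
                        X ↦ X
                  • data:
                    &{data,stop,more} ↦ ⊕{data,stop,more}  (external→internal)
                      • data:
                        X ↦ X
                      • stop:
                        X ↦ X
                      • more:
                        X ↦ X
              • data:
                ⊕{ack,data,ok} ↦ &{ack,data,ok}  (⊕→&)
                  • ack:
                    ?Unit ↦ !Unit
                      X ↦ X
                  • data:
                    ⊕{retry,data} ↦ &{retry,data}  (⊕→&)
                      • retry:
                        X ↦ X
                      • data:
                        X ↦ X
                  • ok:
                    ?Bool ↦ !Bool
                      X ↦ X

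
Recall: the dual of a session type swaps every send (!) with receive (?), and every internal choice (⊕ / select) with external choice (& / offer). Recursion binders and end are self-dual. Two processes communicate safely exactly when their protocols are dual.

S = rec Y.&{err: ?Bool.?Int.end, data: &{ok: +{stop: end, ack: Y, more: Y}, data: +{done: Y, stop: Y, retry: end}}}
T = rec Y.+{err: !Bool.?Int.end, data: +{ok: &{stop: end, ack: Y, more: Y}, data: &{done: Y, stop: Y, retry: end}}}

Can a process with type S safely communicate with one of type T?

rec Y | rec Y  ✓ (μ self-dual)
  &{err,data} | +{err,data}  ✓ label sets agree
    case err:
      ?Bool | !Bool  ✓
        ?Int | ?Int  ✗ same direction on both sides — not dual

NO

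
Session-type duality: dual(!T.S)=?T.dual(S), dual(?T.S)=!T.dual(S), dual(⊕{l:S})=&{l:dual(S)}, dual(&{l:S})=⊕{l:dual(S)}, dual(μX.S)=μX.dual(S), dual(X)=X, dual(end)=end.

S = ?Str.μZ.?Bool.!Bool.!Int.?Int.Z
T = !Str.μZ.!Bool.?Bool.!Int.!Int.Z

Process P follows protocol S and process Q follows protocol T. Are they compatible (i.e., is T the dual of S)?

?Str | !Str  match
  μZ | μZ  match (binder kept)
    ?Bool | !Bool  match
      !Bool | ?Bool  match
        !Int | !Int  ✗ same direction on both sides — not dual

NO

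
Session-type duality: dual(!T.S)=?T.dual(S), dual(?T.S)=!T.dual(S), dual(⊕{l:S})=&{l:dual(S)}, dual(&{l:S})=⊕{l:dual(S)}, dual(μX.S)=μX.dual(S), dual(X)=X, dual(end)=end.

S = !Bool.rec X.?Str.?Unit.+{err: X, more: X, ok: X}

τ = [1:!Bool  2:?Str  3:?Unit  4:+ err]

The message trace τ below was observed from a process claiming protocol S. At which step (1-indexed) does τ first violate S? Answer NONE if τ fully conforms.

step 1: !Bool  match  state: rec X.…
step 2: ?Str  match  state: ?Unit.+{err: rec X.…, more: rec X.…, ok: rec X.…}
step 3: ?Unit  match  state: +{err: rec X.…, more: rec X.…, ok: rec X.…}
step 4: + err  match  state: rec X.…
all 4 steps conform

NONE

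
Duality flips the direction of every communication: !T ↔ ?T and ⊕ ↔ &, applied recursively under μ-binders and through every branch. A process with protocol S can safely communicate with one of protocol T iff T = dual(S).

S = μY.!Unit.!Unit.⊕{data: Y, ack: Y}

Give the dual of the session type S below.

μY → μY  (μ self-dual)
  !Unit → ?Unit
    !Unit → ?Unit
      ⊕{data,ack} → &{data,ack}  (⊕→&)
        [data]
          dual(Y) = Y
        [ack]
          dual(Y) = Y

μY.?Unit.?Unit.&{data: Y, ack: Y}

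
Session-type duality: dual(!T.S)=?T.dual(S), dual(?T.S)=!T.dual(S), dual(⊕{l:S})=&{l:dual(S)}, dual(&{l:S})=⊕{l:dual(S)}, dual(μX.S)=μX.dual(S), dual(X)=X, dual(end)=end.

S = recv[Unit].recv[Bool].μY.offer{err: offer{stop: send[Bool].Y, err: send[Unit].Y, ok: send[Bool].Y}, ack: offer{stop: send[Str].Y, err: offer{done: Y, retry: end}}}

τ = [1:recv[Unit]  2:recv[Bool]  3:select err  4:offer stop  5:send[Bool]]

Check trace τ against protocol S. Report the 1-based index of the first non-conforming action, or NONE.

3

[1] recv[Unit]  ok  residual = recv[Bool].μY.…
[2] recv[Bool]  ok  residual = μY.…
[3] got select err, protocol expects offer err or offer ack  ✗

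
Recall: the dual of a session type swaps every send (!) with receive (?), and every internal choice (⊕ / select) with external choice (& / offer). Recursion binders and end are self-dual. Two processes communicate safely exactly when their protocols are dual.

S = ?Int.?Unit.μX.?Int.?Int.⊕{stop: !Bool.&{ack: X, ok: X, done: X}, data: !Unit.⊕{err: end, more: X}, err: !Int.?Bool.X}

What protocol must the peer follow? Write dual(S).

!Int.!Unit.μX.!Int.!Int.&{stop: ?Bool.⊕{ack: X, ok: X, done: X}, data: ?Unit.&{err: end, more: X}, err: ?Int.!Bool.X}

?Int ↦ !Int
  ?Unit ↦ !Unit
    μX ↦ μX  (μ self-dual)
      ?Int ↦ !Int
        ?Int ↦ !Int
          ⊕{stop,data,err} ↦ &{stop,data,err}  (⊕→&)
            case stop:
              !Bool ↦ ?Bool
                &{ack,ok,done} ↦ ⊕{ack,ok,done}  (&→⊕)
                  case ack:
                    X ↦ X
                  case ok:
                    X ↦ X
                  case done:
                    X ↦ X
            case data:
              !Unit ↦ ?Unit
                ⊕{err,more} ↦ &{err,more}  (⊕→&)
                  case err:
                    end ↦ end
                  case more:
                    X ↦ X
            case err:
              !Int ↦ ?Int
                ?Bool ↦ !Bool
                  X ↦ X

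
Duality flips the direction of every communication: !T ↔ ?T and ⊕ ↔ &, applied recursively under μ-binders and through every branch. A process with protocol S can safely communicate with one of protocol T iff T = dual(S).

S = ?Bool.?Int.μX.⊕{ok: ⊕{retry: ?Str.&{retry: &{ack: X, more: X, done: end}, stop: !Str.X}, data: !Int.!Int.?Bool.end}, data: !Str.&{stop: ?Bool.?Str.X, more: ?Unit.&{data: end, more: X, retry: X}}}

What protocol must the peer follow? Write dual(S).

?Bool → !Bool
  ?Int → !Int
    μX → μX  (binder kept)
      ⊕{ok,data} → &{ok,data}  (select→offer)
        case ok:
          ⊕{retry,data} → &{retry,data}  (select→offer)
            case retry:
              ?Str → !Str
                &{retry,stop} → ⊕{retry,stop}  (offer→select)
                  case retry:
                    &{ack,more,done} → ⊕{ack,more,done}  (offer→select)
                      case ack:
                        dual(X) = X
                      case more:
                        dual(X) = X
                      case done:
                        dual(end) = end
                  case stop:
                    !Str → ?Str
                      dual(X) = X
            case data:
              !Int → ?Int
                !Int → ?Int
                  ?Bool → !Bool
                    dual(end) = end
        case data:
          !Str → ?Str
            &{stop,more} → ⊕{stop,more}  (offer→select)
              case stop:
                ?Bool → !Bool
                  ?Str → !Str
                    dual(X) = X
              case more:
                ?Unit → !Unit
                  &{data,more,retry} → ⊕{data,more,retry}  (offer→select)
                    case data:
                      dual(end) = end
                    case more:
                      dual(X) = X
                    case retry:
                      dual(X) = X

!Bool.!Int.μX.&{ok: &{retry: !Str.⊕{retry: ⊕{ack: X, more: X, done: end}, stop: ?Str.X}, data: ?Int.?Int.!Bool.end}, data: ?Str.⊕{stop: !Bool.!Str.X, more: !Unit.⊕{data: end, more: X, retry: X}}}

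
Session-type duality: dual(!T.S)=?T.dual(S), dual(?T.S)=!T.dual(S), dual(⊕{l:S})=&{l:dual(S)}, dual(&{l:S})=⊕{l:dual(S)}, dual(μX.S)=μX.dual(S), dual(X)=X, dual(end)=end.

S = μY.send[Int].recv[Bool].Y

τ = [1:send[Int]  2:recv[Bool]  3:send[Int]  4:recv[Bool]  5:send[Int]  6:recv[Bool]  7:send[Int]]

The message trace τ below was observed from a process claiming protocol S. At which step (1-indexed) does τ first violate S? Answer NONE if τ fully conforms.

@1 send[Int]  ok  cont: recv[Bool].μY.…
@2 recv[Bool]  ok  cont: μY.…
@3 send[Int]  ok  cont: recv[Bool].μY.…
@4 recv[Bool]  ok  cont: μY.…
@5 send[Int]  ok  cont: recv[Bool].μY.…
@6 recv[Bool]  ok  cont: μY.…
@7 send[Int]  ok  cont: recv[Bool].μY.…
τ conforms to S (length 7)

NONE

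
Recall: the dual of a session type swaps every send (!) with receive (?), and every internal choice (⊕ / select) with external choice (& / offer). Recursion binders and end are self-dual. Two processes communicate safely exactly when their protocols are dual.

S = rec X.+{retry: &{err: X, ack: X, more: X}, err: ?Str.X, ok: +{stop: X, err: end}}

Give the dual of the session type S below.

rec X ↦ rec X  (μ self-dual)
  +{retry,err,ok} ↦ &{retry,err,ok}  (select→offer)
    [retry]
      &{err,ack,more} ↦ +{err,ack,more}  (offer→select)
        [err]
          X ↦ X
        [ack]
          X ↦ X
        [more]
          X ↦ X
    [err]
      ?Str ↦ !Str
        X ↦ X
    [ok]
      +{stop,err} ↦ &{stop,err}  (select→offer)
        [stop]
          X ↦ X
        [err]
          end ↦ end

rec X.&{retry: +{err: X, ack: X, more: X}, err: !Str.X, ok: &{stop: X, err: end}}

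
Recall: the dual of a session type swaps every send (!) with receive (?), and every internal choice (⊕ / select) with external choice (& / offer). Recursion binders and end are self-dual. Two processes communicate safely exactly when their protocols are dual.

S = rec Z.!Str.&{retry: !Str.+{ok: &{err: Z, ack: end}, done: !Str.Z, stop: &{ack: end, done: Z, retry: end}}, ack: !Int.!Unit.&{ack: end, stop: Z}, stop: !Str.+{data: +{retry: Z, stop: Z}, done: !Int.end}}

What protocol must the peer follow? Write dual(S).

rec Z.?Str.+{retry: ?Str.&{ok: +{err: Z, ack: end}, done: ?Str.Z, stop: +{ack: end, done: Z, retry: end}}, ack: ?Int.?Unit.+{ack: end, stop: Z}, stop: ?Str.&{data: &{retry: Z, stop: Z}, done: ?Int.end}}

rec Z ↦ rec Z  (rec unchanged)
  !Str ↦ ?Str
    &{retry,ack,stop} ↦ +{retry,ack,stop}  (offer→select)
      [retry]
        !Str ↦ ?Str
          +{ok,done,stop} ↦ &{ok,done,stop}  (select→offer)
            [ok]
              &{err,ack} ↦ +{err,ack}  (offer→select)
                [err]
                  dual(Z) = Z
                [ack]
                  dual(end) = end
            [done]
              !Str ↦ ?Str
                dual(Z) = Z
            [stop]
              &{ack,done,retry} ↦ +{ack,done,retry}  (offer→select)
                [ack]
                  dual(end) = end
                [done]
                  dual(Z) = Z
                [retry]
                  dual(end) = end
      [ack]
        !Int ↦ ?Int
          !Unit ↦ ?Unit
            &{ack,stop} ↦ +{ack,stop}  (offer→select)
              [ack]
                dual(end) = end
              [stop]
                dual(Z) = Z
      [stop]
        !Str ↦ ?Str
          +{data,done} ↦ &{data,done}  (select→offer)
            [data]
              +{retry,stop} ↦ &{retry,stop}  (select→offer)
                [retry]
                  dual(Z) = Z
                [stop]
                  dual(Z) = Z
            [done]
              !Int ↦ ?Int
                dual(end) = end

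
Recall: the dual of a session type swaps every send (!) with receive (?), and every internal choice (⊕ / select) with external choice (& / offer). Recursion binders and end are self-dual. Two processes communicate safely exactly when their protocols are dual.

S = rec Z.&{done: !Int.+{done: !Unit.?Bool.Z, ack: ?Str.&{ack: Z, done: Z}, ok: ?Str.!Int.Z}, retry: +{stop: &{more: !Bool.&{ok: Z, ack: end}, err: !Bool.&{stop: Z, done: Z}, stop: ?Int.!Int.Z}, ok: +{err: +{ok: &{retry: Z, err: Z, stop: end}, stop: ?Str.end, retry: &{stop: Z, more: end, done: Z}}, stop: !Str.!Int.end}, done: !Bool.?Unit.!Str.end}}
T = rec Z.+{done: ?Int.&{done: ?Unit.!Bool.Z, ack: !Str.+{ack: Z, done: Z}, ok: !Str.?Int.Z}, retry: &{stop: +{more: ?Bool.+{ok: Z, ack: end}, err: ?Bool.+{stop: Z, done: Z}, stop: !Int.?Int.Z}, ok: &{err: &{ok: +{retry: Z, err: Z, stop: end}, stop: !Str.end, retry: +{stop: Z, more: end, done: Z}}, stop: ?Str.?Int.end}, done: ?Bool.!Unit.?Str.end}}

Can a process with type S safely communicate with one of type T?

rec Z | rec Z  ok (binder kept)
  &{done,retry} | +{done,retry}  ok label sets agree
    [done]
      !Int | ?Int  ok
        +{done,ack,ok} | &{done,ack,ok}  ok label sets agree
          [done]
            !Unit | ?Unit  ok
              ?Bool | !Bool  ok
                Z | Z  ok
          [ack]
            ?Str | !Str  ok
              &{ack,done} | +{ack,done}  ok label sets agree
                [ack]
                  Z | Z  ok
                [done]
                  Z | Z  ok
          [ok]
            ?Str | !Str  ok
              !Int | ?Int  ok
                Z | Z  ok
    [retry]
      +{stop,ok,done} | &{stop,ok,done}  ok label sets agree
        [stop]
          &{more,err,stop} | +{more,err,stop}  ok label sets agree
            [more]
              !Bool | ?Bool  ok
                &{ok,ack} | +{ok,ack}  ok label sets agree
                  [ok]
                    Z | Z  ok
                  [ack]
                    end | end  ok
            [err]
              !Bool | ?Bool  ok
                &{stop,done} | +{stop,done}  ok label sets agree
                  [stop]
                    Z | Z  ok
                  [done]
                    Z | Z  ok
            [stop]
              ?Int | !Int  ok
                !Int | ?Int  ok
                  Z | Z  ok
        [ok]
          +{err,stop} | &{err,stop}  ok label sets agree
            [err]
              +{ok,stop,retry} | &{ok,stop,retry}  ok label sets agree
                [ok]
                  &{retry,err,stop} | +{retry,err,stop}  ok label sets agree
                    [retry]
                      Z | Z  ok
                    [err]
                      Z | Z  ok
                    [stop]
                      end | end  ok
                [stop]
                  ?Str | !Str  ok
                    end | end  ok
                [retry]
                  &{stop,more,done} | +{stop,more,done}  ok label sets agree
                    [stop]
                      Z | Z  ok
                    [more]
                      end | end  ok
                    [done]
                      Z | Z  ok
            [stop]
              !Str | ?Str  ok
                !Int | ?Int  ok
                  end | end  ok
        [done]
          !Bool | ?Bool  ok
            ?Unit | !Unit  ok
              !Str | ?Str  ok
                end | end  ok

YES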